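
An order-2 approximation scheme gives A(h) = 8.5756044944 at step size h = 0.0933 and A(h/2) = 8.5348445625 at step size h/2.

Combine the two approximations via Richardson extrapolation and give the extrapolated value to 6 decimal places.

The method has order 2: 2^2 = 4.
4 × 8.5348445625 = 34.1393782500; subtract 8.5756044944 → 25.5637737556
Divide by 2^2 − 1 = 3.
Extrapolated: 25.5637737556 / 3 = 8.5212579185

8.521258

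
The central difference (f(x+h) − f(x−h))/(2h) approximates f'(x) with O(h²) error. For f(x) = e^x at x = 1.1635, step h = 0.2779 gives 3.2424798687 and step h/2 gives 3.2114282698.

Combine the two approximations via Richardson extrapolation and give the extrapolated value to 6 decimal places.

3.201078

r = 2, so 2^r = 4.
4*3.2114282698 = 12.8457130792; 12.8457130792 − 3.2424798687 = 9.6032332105
Denominator 4 − 1 = 3.
9.6032332105 ÷ 3 = 3.2010777368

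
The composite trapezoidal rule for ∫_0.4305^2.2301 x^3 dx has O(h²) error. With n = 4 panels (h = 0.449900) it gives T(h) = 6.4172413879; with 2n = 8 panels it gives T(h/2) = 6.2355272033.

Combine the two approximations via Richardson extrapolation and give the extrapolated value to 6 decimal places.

r = 2, so 2^r = 4.
A(h/2) − A(h) = 6.2355272033 − 6.4172413879 = -0.1817141846
Divide by 2^2 − 1 = 3: (-0.1817141846)/3 = -0.0605713949
R = A(h/2) + (A(h/2) − A(h))/3 = 6.2355272033 − 0.0605713949 = 6.1749558084

6.174956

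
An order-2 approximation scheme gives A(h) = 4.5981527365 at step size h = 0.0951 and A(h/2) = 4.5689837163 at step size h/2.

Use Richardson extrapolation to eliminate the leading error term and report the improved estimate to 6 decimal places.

Leading term ∝ h^2; use weight 4 = 2^2.
4·4.5689837163 = 18.2759348652; 18.2759348652 − 4.5981527365 = 13.6777821287
13.6777821287 ÷ 3 = 4.5592607096

4.559261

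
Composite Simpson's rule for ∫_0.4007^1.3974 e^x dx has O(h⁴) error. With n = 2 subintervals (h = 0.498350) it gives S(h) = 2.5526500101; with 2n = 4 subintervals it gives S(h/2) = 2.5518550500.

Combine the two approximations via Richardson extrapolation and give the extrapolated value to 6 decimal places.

2.551802

Method order is 4; weight 2^4 = 16.
16·2.5518550500 − 2.5526500101 = 38.2770307899
38.2770307899 ÷ 15 = 2.5518020527
Correction |R − A(h/2)| = 5.300e-05; gap |A(h/2) − A(h)| = 7.950e-04.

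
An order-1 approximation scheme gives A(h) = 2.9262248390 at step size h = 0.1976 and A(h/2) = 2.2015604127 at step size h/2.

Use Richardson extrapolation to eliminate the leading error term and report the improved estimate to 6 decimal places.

Method order is 1; weight 2^1 = 2.
Numerator 2*A(h/2) − A(h) = 2*2.2015604127 − 2.9262248390 = 1.4768959864
(2*2.2015604127 − 2.9262248390)/(2 − 1) = 1.4768959864
Correction |R − A(h/2)| = 7.247e-01; gap |A(h/2) − A(h)| = 7.247e-01.

1.476896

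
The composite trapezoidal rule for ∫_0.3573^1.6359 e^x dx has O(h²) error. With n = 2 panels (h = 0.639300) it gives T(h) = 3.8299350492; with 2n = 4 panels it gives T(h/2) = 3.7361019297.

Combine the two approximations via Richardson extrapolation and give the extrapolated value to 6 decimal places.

Method order is 2; weight 2^2 = 4.
4*3.7361019297 = 14.9444077188; 14.9444077188 − 3.8299350492 = 11.1144726696
11.1144726696 ÷ 3 = 3.7048242232

3.704824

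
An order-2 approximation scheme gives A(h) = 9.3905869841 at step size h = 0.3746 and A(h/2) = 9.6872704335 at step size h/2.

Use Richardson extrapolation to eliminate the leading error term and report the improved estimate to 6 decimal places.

9.786165

Error is O(h^2); halving h shrinks it by 2^2 = 4.
A(h/2) − A(h) = 9.6872704335 − 9.3905869841 = 0.2966834494
Correction (A(h/2) − A(h))/(4 − 1) = 0.2966834494/3 = 0.0988944831
R = 9.6872704335 + 0.0988944831 = 9.7861649166
Gap between inputs: 2.967e-01; correction applied: +0.0988944831.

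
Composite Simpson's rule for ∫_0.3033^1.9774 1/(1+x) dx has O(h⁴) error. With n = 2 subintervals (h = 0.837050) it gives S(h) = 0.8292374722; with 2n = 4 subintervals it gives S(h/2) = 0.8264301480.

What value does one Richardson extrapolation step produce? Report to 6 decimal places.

0.826243

Method order is 4; weight 2^4 = 16.
16 × 0.8264301480 = 13.2228823680; subtract 0.8292374722 → 12.3936448958
12.3936448958 ÷ 15 = 0.8262429931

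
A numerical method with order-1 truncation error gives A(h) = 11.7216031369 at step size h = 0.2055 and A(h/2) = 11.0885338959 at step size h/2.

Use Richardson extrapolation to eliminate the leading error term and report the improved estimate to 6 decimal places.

10.455465

r = 1, so 2^r = 2.
2^1*A(h/2) = 22.1770677918; minus A(h) gives 10.4554646549.
10.4554646549 ÷ 1 = 10.4554646549
Gap between inputs: 6.331e-01; correction applied: −0.6330692410.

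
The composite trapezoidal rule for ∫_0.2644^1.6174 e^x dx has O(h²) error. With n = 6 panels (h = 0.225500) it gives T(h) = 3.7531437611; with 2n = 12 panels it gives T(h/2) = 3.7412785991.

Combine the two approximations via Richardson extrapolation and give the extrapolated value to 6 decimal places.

3.737324

r = 2: numerator weight 4, denominator 3.
Weighted: 14.9651143964 − 3.7531437611 = 11.2119706353
(4 × 3.7412785991 − 3.7531437611)/(4 − 1) = 3.7373235451
Shift from A(h/2): −0.0039550540.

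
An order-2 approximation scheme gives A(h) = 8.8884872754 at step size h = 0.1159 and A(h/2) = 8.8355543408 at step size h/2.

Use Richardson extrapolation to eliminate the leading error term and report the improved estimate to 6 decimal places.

The method has order 2: 2^2 = 4.
2^2*A(h/2) = 35.3422173632; minus A(h) gives 26.4537300878.
26.4537300878 ÷ 3 = 8.8179100293
Gap between inputs: 5.293e-02; correction applied: −0.0176443115.

8.817910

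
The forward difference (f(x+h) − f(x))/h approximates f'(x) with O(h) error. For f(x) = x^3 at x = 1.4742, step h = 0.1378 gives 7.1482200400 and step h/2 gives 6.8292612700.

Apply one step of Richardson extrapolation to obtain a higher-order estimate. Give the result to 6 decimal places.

Order 1 gives 2^r = 2 and 2^r − 1 = 1.
Numerator 2×A(h/2) − A(h) = 2×6.8292612700 − 7.1482200400 = 6.5103025000
Divide by 2^1 − 1 = 1.
(2×6.8292612700 − 7.1482200400)/(2 − 1) = 6.5103025000

6.510302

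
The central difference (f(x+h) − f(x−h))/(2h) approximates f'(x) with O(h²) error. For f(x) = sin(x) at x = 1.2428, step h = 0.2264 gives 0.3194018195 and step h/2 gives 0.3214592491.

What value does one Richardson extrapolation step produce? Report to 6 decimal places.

r = 2, so 2^r = 4.
Weighted: 1.2858369964 − 0.3194018195 = 0.9664351769
Extrapolated: 0.9664351769 / 3 = 0.3221450590
Shift from A(h/2): +0.0006858099.

0.322145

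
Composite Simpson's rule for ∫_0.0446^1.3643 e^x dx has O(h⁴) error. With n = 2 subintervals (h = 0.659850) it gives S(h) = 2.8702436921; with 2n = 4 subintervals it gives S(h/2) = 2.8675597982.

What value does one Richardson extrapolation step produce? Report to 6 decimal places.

Leading term ∝ h^4; use weight 16 = 2^4.
16×2.8675597982 = 45.8809567712; 45.8809567712 − 2.8702436921 = 43.0107130791
Denominator 16 − 1 = 15.
So the Richardson estimate is 2.8673808719.
Correction |R − A(h/2)| = 1.789e-04; gap |A(h/2) − A(h)| = 2.684e-03.

2.867381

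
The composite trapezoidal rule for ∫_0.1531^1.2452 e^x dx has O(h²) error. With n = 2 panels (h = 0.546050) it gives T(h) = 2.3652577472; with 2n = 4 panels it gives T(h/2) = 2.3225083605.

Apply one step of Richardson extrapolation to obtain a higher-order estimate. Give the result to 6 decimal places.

2.308259

Error is O(h^2); halving h shrinks it by 2^2 = 4.
Weighted: 9.2900334420 − 2.3652577472 = 6.9247756948
6.9247756948 ÷ 3 = 2.3082585649
Shift from A(h/2): −0.0142497956.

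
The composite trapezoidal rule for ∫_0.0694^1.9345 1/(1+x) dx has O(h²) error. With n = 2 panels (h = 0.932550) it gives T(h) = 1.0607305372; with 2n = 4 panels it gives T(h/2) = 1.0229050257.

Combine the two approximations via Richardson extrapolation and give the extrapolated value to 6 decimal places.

Method order is 2; weight 2^2 = 4.
A(h/2) − A(h) = 1.0229050257 − 1.0607305372 = -0.0378255115
Correction (A(h/2) − A(h))/(4 − 1) = (-0.0378255115)/3 = -0.0126085038
R = A(h/2) + (A(h/2) − A(h))/3 = 1.0229050257 − 0.0126085038 = 1.0102965219

1.010297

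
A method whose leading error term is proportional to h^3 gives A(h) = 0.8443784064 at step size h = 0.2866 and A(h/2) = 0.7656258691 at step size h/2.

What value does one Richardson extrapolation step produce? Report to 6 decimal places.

0.754376

Method order is 3; weight 2^3 = 8.
8·0.7656258691 − 0.8443784064 = 5.2806285464
5.2806285464 ÷ 7 = 0.7543755066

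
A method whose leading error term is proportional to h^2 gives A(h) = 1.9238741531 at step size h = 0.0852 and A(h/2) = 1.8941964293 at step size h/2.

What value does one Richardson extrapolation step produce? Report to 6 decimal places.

1.884304

Method order is 2; weight 2^2 = 4.
Difference of the inputs: 1.8941964293 − 1.9238741531 = -0.0296777238
Correction (A(h/2) − A(h))/(4 − 1) = (-0.0296777238)/3 = -0.0098925746
R = 1.8941964293 − 0.0098925746 = 1.8843038547
Shift from A(h/2): −0.0098925746.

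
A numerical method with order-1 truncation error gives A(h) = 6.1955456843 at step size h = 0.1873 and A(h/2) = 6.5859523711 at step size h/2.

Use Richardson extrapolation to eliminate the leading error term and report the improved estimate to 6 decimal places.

6.976359

The method has order 1: 2^1 = 2.
Difference of the inputs: 6.5859523711 − 6.1955456843 = 0.3904066868
Correction (A(h/2) − A(h))/(2 − 1) = 0.3904066868/1 = 0.3904066868
R = 6.5859523711 + 0.3904066868 = 6.9763590579
Correction |R − A(h/2)| = 3.904e-01; gap |A(h/2) − A(h)| = 3.904e-01.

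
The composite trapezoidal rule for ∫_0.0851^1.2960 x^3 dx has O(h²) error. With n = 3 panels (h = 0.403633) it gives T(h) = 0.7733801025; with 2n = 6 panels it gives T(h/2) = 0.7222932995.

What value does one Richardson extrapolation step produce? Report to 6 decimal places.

0.705264

Error is O(h^2); halving h shrinks it by 2^2 = 4.
Top: 4(0.7222932995) − (0.7733801025) = 2.1157930955
Divide by 2^2 − 1 = 3.
2.1157930955 ÷ 3 = 0.7052643652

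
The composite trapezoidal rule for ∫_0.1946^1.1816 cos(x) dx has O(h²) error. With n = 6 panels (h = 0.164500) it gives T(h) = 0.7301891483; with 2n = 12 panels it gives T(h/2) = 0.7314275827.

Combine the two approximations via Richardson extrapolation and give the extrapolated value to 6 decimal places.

0.731840

Error is O(h^2); halving h shrinks it by 2^2 = 4.
4 × 0.7314275827 − 0.7301891483 = 2.1955211825
Divide by 2^2 − 1 = 3.
Result: 0.7318403942
Gap between inputs: 1.238e-03; correction applied: +0.0004128115.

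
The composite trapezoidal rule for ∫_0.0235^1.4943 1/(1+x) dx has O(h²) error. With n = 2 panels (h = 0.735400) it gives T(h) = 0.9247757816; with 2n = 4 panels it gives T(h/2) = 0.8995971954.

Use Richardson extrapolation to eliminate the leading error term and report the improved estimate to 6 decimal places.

0.891204

With r = 2 the leading error scales as h^2, so the weight is 2^2 = 4.
4*0.8995971954 = 3.5983887816; subtract 0.9247757816 → 2.6736130000
Denominator 4 − 1 = 3.
Result: 0.8912043333
Correction |R − A(h/2)| = 8.393e-03; gap |A(h/2) − A(h)| = 2.518e-02.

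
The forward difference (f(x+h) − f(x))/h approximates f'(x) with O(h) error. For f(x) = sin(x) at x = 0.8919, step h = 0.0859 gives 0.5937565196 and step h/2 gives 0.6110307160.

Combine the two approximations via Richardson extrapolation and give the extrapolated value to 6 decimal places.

r = 1: numerator weight 2, denominator 1.
Top: 2(0.6110307160) − (0.5937565196) = 0.6283049124
Extrapolated: 0.6283049124 / 1 = 0.6283049124

0.628305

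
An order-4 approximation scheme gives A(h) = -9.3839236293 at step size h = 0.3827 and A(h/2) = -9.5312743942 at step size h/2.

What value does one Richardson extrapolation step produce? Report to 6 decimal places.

-9.541098

The method has order 4: 2^4 = 16.
Difference of the inputs: -9.5312743942 − (-9.3839236293) = -0.1473507649
Correction (A(h/2) − A(h))/(16 − 1) = (-0.1473507649)/15 = -0.0098233843
R = -9.5312743942 − 0.0098233843 = -9.5410977785
Correction |R − A(h/2)| = 9.823e-03; gap |A(h/2) − A(h)| = 1.474e-01.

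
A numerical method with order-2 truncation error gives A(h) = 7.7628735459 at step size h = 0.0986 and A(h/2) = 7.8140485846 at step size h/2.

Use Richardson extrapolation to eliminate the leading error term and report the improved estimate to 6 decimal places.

7.831107

Method order is 2; weight 2^2 = 4.
4 × 7.8140485846 − 7.7628735459 = 23.4933207925
Denominator 4 − 1 = 3.
Result: 7.8311069308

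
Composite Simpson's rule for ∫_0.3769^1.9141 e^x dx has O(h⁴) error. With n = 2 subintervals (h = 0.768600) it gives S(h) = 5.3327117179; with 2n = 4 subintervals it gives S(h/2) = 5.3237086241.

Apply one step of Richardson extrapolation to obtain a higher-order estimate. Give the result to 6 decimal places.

Order 4 gives 2^r = 16 and 2^r − 1 = 15.
2^4×A(h/2) = 85.1793379856; minus A(h) gives 79.8466262677.
Divide by 2^4 − 1 = 15.
(16×5.3237086241 − 5.3327117179)/(16 − 1) = 5.3231084178

5.323108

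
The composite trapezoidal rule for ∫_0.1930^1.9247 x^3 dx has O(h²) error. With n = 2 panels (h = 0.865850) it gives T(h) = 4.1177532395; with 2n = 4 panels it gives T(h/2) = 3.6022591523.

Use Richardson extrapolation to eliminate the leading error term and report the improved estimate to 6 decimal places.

r = 2: numerator weight 4, denominator 3.
2^2 × A(h/2) = 14.4090366092; minus A(h) gives 10.2912833697.
Divide by 2^2 − 1 = 3.
Extrapolated: 10.2912833697 / 3 = 3.4304277899

3.430428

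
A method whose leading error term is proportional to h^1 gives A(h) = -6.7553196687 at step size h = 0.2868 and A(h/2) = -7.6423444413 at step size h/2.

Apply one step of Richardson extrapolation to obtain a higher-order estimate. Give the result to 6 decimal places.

-8.529369

Order 1 gives 2^r = 2 and 2^r − 1 = 1.
2·(-7.6423444413) − (-6.7553196687) = -8.5293692139
Denominator 2 − 1 = 1.
Result: -8.5293692139
Correction |R − A(h/2)| = 8.870e-01; gap |A(h/2) − A(h)| = 8.870e-01.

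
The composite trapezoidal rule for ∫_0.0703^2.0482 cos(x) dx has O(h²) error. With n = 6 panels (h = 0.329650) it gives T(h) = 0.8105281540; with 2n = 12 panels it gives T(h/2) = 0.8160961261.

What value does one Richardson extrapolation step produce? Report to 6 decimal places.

0.817952

r = 2: numerator weight 4, denominator 3.
4 × 0.8160961261 = 3.2643845044; subtract 0.8105281540 → 2.4538563504
Denominator 4 − 1 = 3.
So the Richardson estimate is 0.8179521168.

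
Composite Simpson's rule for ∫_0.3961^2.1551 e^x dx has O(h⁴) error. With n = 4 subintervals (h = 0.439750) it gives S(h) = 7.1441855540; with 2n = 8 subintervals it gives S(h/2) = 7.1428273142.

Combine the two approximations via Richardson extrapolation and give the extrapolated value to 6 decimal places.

7.142737

Method order is 4; weight 2^4 = 16.
Weighted: 114.2852370272 − 7.1441855540 = 107.1410514732
(16·7.1428273142 − 7.1441855540)/(16 − 1) = 7.1427367649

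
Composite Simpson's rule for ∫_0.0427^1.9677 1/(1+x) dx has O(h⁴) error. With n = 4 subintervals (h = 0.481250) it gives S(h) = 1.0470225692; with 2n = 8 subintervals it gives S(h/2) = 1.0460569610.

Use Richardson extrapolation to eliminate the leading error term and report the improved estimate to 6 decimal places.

r = 4: numerator weight 16, denominator 15.
16·1.0460569610 − 1.0470225692 = 15.6898888068
15.6898888068 ÷ 15 = 1.0459925871

1.045993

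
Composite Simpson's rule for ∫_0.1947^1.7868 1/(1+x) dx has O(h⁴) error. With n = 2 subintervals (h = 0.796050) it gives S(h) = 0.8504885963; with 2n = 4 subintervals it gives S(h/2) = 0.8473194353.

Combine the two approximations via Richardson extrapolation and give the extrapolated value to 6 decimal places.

The method has order 4: 2^4 = 16.
2^4·A(h/2) = 13.5571109648; minus A(h) gives 12.7066223685.
(16·0.8473194353 − 0.8504885963)/(16 − 1) = 0.8471081579

0.847108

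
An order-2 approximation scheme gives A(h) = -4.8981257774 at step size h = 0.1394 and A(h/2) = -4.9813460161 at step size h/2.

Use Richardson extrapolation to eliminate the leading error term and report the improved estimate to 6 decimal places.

-5.009086

Order 2 gives 2^r = 4 and 2^r − 1 = 3.
Difference of the inputs: -4.9813460161 − (-4.8981257774) = -0.0832202387
Divide by 2^2 − 1 = 3: (-0.0832202387)/3 = -0.0277400796
R = A(h/2) + (A(h/2) − A(h))/3 = -4.9813460161 − 0.0277400796 = -5.0090860957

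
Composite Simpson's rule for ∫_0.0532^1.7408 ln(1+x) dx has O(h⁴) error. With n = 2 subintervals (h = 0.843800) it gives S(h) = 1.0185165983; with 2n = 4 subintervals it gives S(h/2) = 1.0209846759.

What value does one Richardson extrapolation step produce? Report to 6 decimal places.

1.021149

The method has order 4: 2^4 = 16.
16 × 1.0209846759 = 16.3357548144; 16.3357548144 − 1.0185165983 = 15.3172382161
Divide by 2^4 − 1 = 15.
R = 15.3172382161/15 = 1.0211492144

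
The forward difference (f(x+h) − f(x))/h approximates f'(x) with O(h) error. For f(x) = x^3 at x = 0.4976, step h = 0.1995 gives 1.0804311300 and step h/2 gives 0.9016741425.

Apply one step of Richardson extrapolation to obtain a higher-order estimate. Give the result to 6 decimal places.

The method has order 1: 2^1 = 2.
2·0.9016741425 − 1.0804311300 = 0.7229171550
0.7229171550 ÷ 1 = 0.7229171550

0.722917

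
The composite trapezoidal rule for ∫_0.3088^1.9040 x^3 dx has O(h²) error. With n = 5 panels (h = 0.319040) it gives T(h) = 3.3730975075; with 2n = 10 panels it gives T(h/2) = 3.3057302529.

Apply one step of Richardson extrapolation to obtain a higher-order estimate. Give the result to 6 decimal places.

r = 2, so 2^r = 4.
A(h/2) − A(h) = 3.3057302529 − 3.3730975075 = -0.0673672546
Divide by 2^2 − 1 = 3: (-0.0673672546)/3 = -0.0224557515
R = A(h/2) + (A(h/2) − A(h))/3 = 3.3057302529 − 0.0224557515 = 3.2832745014

3.283275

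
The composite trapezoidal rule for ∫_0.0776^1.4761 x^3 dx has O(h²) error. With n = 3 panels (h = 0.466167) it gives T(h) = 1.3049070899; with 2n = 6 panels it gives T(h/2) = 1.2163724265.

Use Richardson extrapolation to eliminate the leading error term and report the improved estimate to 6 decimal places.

Method order is 2; weight 2^2 = 4.
Numerator 4*A(h/2) − A(h) = 4*1.2163724265 − 1.3049070899 = 3.5605826161
(4*1.2163724265 − 1.3049070899)/(4 − 1) = 1.1868608720
Correction |R − A(h/2)| = 2.951e-02; gap |A(h/2) − A(h)| = 8.853e-02.

1.186861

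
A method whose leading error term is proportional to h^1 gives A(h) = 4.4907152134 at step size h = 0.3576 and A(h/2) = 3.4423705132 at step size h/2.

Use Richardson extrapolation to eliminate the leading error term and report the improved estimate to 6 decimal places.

r = 1, so 2^r = 2.
Difference of the inputs: 3.4423705132 − 4.4907152134 = -1.0483447002
Divide by 2^1 − 1 = 1: (-1.0483447002)/1 = -1.0483447002
R = A(h/2) + (A(h/2) − A(h))/1 = 3.4423705132 − 1.0483447002 = 2.3940258130

2.394026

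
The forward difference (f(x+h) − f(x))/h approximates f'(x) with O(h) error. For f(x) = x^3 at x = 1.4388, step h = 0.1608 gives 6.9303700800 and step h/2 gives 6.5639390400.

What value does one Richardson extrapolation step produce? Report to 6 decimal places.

6.197508

With r = 1 the leading error scales as h^1, so the weight is 2^1 = 2.
2×6.5639390400 = 13.1278780800; 13.1278780800 − 6.9303700800 = 6.1975080000
Divide by 2^1 − 1 = 1.
Result: 6.1975080000
Gap between inputs: 3.664e-01; correction applied: −0.3664310400.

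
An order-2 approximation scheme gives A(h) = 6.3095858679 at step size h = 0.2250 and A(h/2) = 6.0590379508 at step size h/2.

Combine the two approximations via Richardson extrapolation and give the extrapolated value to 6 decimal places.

5.975522

Error is O(h^2); halving h shrinks it by 2^2 = 4.
Top: 4(6.0590379508) − (6.3095858679) = 17.9265659353
R = 17.9265659353/3 = 5.9755219784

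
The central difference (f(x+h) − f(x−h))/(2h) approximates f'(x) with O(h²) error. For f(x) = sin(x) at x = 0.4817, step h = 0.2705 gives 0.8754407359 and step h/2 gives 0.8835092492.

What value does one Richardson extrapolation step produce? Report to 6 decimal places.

0.886199

Order 2 gives 2^r = 4 and 2^r − 1 = 3.
4*0.8835092492 − 0.8754407359 = 2.6585962609
Extrapolated: 2.6585962609 / 3 = 0.8861987536
Correction |R − A(h/2)| = 2.690e-03; gap |A(h/2) − A(h)| = 8.069e-03.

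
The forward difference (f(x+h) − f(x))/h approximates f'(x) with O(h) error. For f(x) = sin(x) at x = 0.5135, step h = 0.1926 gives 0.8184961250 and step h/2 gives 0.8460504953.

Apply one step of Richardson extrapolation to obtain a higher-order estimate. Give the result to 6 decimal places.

The method has order 1: 2^1 = 2.
A(h/2) − A(h) = 0.8460504953 − 0.8184961250 = 0.0275543703
Divide by 2^1 − 1 = 1: 0.0275543703/1 = 0.0275543703
R = A(h/2) + (A(h/2) − A(h))/1 = 0.8460504953 + 0.0275543703 = 0.8736048656

0.873605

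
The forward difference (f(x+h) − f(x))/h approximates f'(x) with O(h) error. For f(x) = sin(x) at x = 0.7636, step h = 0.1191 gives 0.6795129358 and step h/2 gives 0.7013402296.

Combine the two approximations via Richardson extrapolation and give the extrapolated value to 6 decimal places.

0.723168

r = 1: numerator weight 2, denominator 1.
Top: 2(0.7013402296) − (0.6795129358) = 0.7231675234
Denominator 2 − 1 = 1.
Extrapolated: 0.7231675234 / 1 = 0.7231675234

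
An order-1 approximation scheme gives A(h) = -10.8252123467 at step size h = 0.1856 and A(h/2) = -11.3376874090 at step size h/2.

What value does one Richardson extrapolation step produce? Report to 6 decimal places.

Error is O(h^1); halving h shrinks it by 2^1 = 2.
2^1 × A(h/2) = -22.6753748180; minus A(h) gives -11.8501624713.
Divide by 2^1 − 1 = 1.
(-11.8501624713) ÷ 1 = -11.8501624713

-11.850162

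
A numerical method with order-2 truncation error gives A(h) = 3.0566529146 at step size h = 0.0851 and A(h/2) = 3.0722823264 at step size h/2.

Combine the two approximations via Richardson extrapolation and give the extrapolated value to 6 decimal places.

3.077492

Method order is 2; weight 2^2 = 4.
4*3.0722823264 = 12.2891293056; subtract 3.0566529146 → 9.2324763910
Extrapolated: 9.2324763910 / 3 = 3.0774921303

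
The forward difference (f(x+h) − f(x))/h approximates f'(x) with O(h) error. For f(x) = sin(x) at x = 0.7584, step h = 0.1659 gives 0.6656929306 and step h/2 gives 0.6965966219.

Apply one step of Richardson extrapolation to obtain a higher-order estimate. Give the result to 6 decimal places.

Order 1 gives 2^r = 2 and 2^r − 1 = 1.
2^1×A(h/2) = 1.3931932438; minus A(h) gives 0.7275003132.
Denominator 2 − 1 = 1.
So the Richardson estimate is 0.7275003132.
Gap between inputs: 3.090e-02; correction applied: +0.0309036913.

0.727500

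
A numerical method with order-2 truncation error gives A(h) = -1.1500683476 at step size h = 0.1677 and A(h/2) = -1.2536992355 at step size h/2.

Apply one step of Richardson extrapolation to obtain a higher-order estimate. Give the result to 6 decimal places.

-1.288243

Order 2 gives 2^r = 4 and 2^r − 1 = 3.
Weighted: (-5.0147969420) − (-1.1500683476) = -3.8647285944
Denominator 4 − 1 = 3.
(-3.8647285944) ÷ 3 = -1.2882428648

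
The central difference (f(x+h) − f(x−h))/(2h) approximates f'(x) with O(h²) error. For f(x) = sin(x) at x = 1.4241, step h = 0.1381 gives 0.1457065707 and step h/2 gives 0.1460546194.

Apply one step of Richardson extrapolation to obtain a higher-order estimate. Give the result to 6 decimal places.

0.146171

The method has order 2: 2^2 = 4.
4 × 0.1460546194 = 0.5842184776; subtract 0.1457065707 → 0.4385119069
0.4385119069 ÷ 3 = 0.1461706356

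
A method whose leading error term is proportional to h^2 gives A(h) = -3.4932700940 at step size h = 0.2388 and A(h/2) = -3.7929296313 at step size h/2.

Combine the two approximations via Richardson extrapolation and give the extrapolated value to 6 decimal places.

-3.892816

r = 2: numerator weight 4, denominator 3.
Top: 4(-3.7929296313) − (-3.4932700940) = -11.6784484312
(-11.6784484312) ÷ 3 = -3.8928161437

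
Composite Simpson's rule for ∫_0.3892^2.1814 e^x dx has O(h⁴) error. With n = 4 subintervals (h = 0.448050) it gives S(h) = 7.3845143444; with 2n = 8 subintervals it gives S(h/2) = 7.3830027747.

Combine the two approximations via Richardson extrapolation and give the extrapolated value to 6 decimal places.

7.382902

Order 4 gives 2^r = 16 and 2^r − 1 = 15.
16·7.3830027747 − 7.3845143444 = 110.7435300508
Denominator 16 − 1 = 15.
110.7435300508 ÷ 15 = 7.3829020034
Shift from A(h/2): −0.0001007713.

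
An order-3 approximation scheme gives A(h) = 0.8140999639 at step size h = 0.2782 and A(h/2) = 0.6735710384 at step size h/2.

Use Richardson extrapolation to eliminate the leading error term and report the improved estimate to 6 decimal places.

0.653495

Error is O(h^3); halving h shrinks it by 2^3 = 8.
Numerator 8*A(h/2) − A(h) = 8*0.6735710384 − 0.8140999639 = 4.5744683433
Divide by 2^3 − 1 = 7.
So the Richardson estimate is 0.6534954776.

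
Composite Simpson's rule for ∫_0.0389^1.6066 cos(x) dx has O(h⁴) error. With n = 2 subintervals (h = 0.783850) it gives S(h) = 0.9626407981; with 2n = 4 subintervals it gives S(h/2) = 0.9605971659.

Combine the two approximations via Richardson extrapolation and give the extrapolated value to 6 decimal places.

Order 4 gives 2^r = 16 and 2^r − 1 = 15.
16·0.9605971659 = 15.3695546544; subtract 0.9626407981 → 14.4069138563
14.4069138563 ÷ 15 = 0.9604609238
Shift from A(h/2): −0.0001362421.

0.960461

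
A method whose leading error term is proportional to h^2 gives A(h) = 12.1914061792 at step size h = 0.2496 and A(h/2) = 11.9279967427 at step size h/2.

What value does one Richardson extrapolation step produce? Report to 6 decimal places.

11.840194

Order 2 gives 2^r = 4 and 2^r − 1 = 3.
4*11.9279967427 − 12.1914061792 = 35.5205807916
Extrapolated: 35.5205807916 / 3 = 11.8401935972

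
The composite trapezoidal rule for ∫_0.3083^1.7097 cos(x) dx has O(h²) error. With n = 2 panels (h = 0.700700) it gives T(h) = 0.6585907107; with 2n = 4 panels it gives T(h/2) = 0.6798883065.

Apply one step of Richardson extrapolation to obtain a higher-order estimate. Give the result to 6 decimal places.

Leading term ∝ h^2; use weight 4 = 2^2.
Top: 4(0.6798883065) − (0.6585907107) = 2.0609625153
(4×0.6798883065 − 0.6585907107)/(4 − 1) = 0.6869875051

0.686988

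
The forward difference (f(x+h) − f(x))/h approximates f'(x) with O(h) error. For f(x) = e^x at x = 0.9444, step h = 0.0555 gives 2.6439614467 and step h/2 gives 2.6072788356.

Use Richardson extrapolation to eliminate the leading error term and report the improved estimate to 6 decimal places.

r = 1, so 2^r = 2.
Numerator 2*A(h/2) − A(h) = 2*2.6072788356 − 2.6439614467 = 2.5705962245
Divide by 2^1 − 1 = 1.
R = 2.5705962245/1 = 2.5705962245

2.570596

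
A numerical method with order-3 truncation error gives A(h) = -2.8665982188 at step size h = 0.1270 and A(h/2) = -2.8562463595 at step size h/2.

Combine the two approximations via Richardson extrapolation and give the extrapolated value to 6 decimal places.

Error is O(h^3); halving h shrinks it by 2^3 = 8.
2^3*A(h/2) = -22.8499708760; minus A(h) gives -19.9833726572.
Extrapolated: (-19.9833726572) / 7 = -2.8547675225
Gap between inputs: 1.035e-02; correction applied: +0.0014788370.

-2.854768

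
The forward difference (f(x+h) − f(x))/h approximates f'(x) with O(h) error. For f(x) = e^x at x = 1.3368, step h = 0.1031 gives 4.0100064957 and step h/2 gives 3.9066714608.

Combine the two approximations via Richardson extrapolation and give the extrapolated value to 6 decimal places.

3.803336

With r = 1 the leading error scales as h^1, so the weight is 2^1 = 2.
2 × 3.9066714608 = 7.8133429216; 7.8133429216 − 4.0100064957 = 3.8033364259
Divide by 2^1 − 1 = 1.
(2 × 3.9066714608 − 4.0100064957)/(2 − 1) = 3.8033364259
Shift from A(h/2): −0.1033350349.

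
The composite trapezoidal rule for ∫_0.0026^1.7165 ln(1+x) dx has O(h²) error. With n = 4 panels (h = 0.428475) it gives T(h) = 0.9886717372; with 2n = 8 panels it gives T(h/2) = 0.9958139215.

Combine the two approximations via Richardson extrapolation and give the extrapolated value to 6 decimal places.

0.998195

With r = 2 the leading error scales as h^2, so the weight is 2^2 = 4.
Numerator 4·A(h/2) − A(h) = 4·0.9958139215 − 0.9886717372 = 2.9945839488
Denominator 4 − 1 = 3.
Extrapolated: 2.9945839488 / 3 = 0.9981946496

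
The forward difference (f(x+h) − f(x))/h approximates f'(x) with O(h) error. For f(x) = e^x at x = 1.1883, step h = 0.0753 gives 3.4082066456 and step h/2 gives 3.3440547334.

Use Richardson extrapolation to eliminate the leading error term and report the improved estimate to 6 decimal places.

The method has order 1: 2^1 = 2.
A(h/2) − A(h) = 3.3440547334 − 3.4082066456 = -0.0641519122
Divide by 2^1 − 1 = 1: (-0.0641519122)/1 = -0.0641519122
R = A(h/2) + (A(h/2) − A(h))/1 = 3.3440547334 − 0.0641519122 = 3.2799028212

3.279903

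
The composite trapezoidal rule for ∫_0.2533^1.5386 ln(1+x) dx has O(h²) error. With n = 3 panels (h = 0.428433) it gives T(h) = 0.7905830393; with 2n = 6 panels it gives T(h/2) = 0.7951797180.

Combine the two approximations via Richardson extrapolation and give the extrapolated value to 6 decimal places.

The method has order 2: 2^2 = 4.
A(h/2) − A(h) = 0.7951797180 − 0.7905830393 = 0.0045966787
Correction (A(h/2) − A(h))/(4 − 1) = 0.0045966787/3 = 0.0015322262
R = A(h/2) + (A(h/2) − A(h))/3 = 0.7951797180 + 0.0015322262 = 0.7967119442
Correction |R − A(h/2)| = 1.532e-03; gap |A(h/2) − A(h)| = 4.597e-03.

0.796712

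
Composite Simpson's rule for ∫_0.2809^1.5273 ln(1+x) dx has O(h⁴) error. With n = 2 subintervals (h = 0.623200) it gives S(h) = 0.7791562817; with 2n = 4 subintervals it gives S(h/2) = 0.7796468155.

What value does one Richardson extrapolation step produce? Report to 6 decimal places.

Order 4 gives 2^r = 16 and 2^r − 1 = 15.
A(h/2) − A(h) = 0.7796468155 − 0.7791562817 = 0.0004905338
Divide by 2^4 − 1 = 15: 0.0004905338/15 = 0.0000327023
R = A(h/2) + (A(h/2) − A(h))/15 = 0.7796468155 + 0.0000327023 = 0.7796795178
Gap between inputs: 4.905e-04; correction applied: +0.0000327023.

0.779680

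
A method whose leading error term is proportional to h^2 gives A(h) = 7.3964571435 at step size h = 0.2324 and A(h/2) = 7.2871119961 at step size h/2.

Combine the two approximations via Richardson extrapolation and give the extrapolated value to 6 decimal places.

7.250664

r = 2: numerator weight 4, denominator 3.
4*7.2871119961 − 7.3964571435 = 21.7519908409
(4*7.2871119961 − 7.3964571435)/(4 − 1) = 7.2506636136
Gap between inputs: 1.093e-01; correction applied: −0.0364483825.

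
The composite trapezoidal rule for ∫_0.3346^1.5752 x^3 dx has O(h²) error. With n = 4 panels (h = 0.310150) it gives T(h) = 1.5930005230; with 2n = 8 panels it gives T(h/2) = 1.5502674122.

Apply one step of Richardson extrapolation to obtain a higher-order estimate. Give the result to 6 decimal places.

1.536023

r = 2: numerator weight 4, denominator 3.
Numerator 4*A(h/2) − A(h) = 4*1.5502674122 − 1.5930005230 = 4.6080691258
(4*1.5502674122 − 1.5930005230)/(4 − 1) = 1.5360230419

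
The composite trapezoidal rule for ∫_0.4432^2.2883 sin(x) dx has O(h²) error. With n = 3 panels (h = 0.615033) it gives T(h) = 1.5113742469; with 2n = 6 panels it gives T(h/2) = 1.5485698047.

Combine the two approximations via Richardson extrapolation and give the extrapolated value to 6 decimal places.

r = 2, so 2^r = 4.
Numerator 4*A(h/2) − A(h) = 4*1.5485698047 − 1.5113742469 = 4.6829049719
Divide by 2^2 − 1 = 3.
Result: 1.5609683240

1.560968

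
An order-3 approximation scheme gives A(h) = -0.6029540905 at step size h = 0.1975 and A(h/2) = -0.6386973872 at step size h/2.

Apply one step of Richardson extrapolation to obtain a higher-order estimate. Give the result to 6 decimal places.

Order 3 gives 2^r = 8 and 2^r − 1 = 7.
Weighted: (-5.1095790976) − (-0.6029540905) = -4.5066250071
R = (-4.5066250071)/7 = -0.6438035724
Correction |R − A(h/2)| = 5.106e-03; gap |A(h/2) − A(h)| = 3.574e-02.

-0.643804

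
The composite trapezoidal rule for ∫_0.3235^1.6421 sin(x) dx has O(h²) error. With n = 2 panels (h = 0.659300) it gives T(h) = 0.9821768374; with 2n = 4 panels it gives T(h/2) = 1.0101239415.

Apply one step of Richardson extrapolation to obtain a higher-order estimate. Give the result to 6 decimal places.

1.019440

Leading term ∝ h^2; use weight 4 = 2^2.
4×1.0101239415 = 4.0404957660; 4.0404957660 − 0.9821768374 = 3.0583189286
3.0583189286 ÷ 3 = 1.0194396429
Correction |R − A(h/2)| = 9.316e-03; gap |A(h/2) − A(h)| = 2.795e-02.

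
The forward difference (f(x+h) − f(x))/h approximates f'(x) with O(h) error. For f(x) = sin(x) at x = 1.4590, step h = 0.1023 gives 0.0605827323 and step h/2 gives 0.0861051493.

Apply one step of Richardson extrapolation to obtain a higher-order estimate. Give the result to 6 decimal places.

Leading term ∝ h^1; use weight 2 = 2^1.
2·0.0861051493 − 0.0605827323 = 0.1116275663
0.1116275663 ÷ 1 = 0.1116275663
Correction |R − A(h/2)| = 2.552e-02; gap |A(h/2) − A(h)| = 2.552e-02.

0.111628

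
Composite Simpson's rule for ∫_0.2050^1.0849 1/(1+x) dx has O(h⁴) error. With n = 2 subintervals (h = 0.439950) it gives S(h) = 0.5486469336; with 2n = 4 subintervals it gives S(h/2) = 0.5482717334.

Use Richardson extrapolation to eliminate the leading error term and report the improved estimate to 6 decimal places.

Method order is 4; weight 2^4 = 16.
Numerator 16×A(h/2) − A(h) = 16×0.5482717334 − 0.5486469336 = 8.2237008008
8.2237008008 ÷ 15 = 0.5482467201

0.548247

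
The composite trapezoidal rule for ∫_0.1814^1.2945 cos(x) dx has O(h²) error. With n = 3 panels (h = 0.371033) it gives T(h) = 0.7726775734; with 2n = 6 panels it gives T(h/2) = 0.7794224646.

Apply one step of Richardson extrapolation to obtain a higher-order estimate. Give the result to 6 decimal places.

0.781671

r = 2, so 2^r = 4.
A(h/2) − A(h) = 0.7794224646 − 0.7726775734 = 0.0067448912
Divide by 2^2 − 1 = 3: 0.0067448912/3 = 0.0022482971
R = 0.7794224646 + 0.0022482971 = 0.7816707617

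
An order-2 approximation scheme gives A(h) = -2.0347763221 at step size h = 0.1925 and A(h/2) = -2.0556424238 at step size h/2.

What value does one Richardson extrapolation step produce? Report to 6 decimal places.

-2.062598

Order 2 gives 2^r = 4 and 2^r − 1 = 3.
4×(-2.0556424238) = -8.2225696952; subtract (-2.0347763221) → -6.1877933731
Divide by 2^2 − 1 = 3.
Result: -2.0625977910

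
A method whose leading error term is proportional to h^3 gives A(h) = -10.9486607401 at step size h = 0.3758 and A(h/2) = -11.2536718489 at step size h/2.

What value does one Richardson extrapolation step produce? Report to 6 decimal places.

-11.297245

Error is O(h^3); halving h shrinks it by 2^3 = 8.
Difference of the inputs: -11.2536718489 − (-10.9486607401) = -0.3050111088
Divide by 2^3 − 1 = 7: (-0.3050111088)/7 = -0.0435730155
R = -11.2536718489 − 0.0435730155 = -11.2972448644
Shift from A(h/2): −0.0435730155.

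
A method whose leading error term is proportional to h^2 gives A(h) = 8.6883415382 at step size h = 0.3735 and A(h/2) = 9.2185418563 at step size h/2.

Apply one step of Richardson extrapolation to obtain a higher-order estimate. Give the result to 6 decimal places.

9.395275

The method has order 2: 2^2 = 4.
4·9.2185418563 = 36.8741674252; 36.8741674252 − 8.6883415382 = 28.1858258870
Denominator 4 − 1 = 3.
So the Richardson estimate is 9.3952752957.
Gap between inputs: 5.302e-01; correction applied: +0.1767334394.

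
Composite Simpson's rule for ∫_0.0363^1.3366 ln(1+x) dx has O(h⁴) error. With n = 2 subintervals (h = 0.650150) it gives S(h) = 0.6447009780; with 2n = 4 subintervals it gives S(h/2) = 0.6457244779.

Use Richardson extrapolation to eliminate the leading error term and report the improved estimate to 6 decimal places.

With r = 4 the leading error scales as h^4, so the weight is 2^4 = 16.
16*0.6457244779 − 0.6447009780 = 9.6868906684
Divide by 2^4 − 1 = 15.
9.6868906684 ÷ 15 = 0.6457927112

0.645793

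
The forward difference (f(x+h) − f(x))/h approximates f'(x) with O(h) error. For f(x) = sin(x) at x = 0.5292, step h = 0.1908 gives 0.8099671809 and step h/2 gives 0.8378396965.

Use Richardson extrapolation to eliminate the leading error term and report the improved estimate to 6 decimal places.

Leading term ∝ h^1; use weight 2 = 2^1.
2·0.8378396965 = 1.6756793930; subtract 0.8099671809 → 0.8657122121
Divide by 2^1 − 1 = 1.
R = 0.8657122121/1 = 0.8657122121
Gap between inputs: 2.787e-02; correction applied: +0.0278725156.

0.865712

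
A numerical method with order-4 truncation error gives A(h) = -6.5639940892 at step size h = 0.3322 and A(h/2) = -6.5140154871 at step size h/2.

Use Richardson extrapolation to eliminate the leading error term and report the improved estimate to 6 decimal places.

-6.510684

Error is O(h^4); halving h shrinks it by 2^4 = 16.
A(h/2) − A(h) = -6.5140154871 − (-6.5639940892) = 0.0499786021
Correction (A(h/2) − A(h))/(16 − 1) = 0.0499786021/15 = 0.0033319068
R = A(h/2) + (A(h/2) − A(h))/15 = -6.5140154871 + 0.0033319068 = -6.5106835803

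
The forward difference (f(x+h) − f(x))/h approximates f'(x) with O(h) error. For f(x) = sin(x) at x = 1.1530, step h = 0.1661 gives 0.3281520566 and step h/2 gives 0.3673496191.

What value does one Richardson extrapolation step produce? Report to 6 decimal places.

0.406547

Error is O(h^1); halving h shrinks it by 2^1 = 2.
Numerator 2·A(h/2) − A(h) = 2·0.3673496191 − 0.3281520566 = 0.4065471816
Extrapolated: 0.4065471816 / 1 = 0.4065471816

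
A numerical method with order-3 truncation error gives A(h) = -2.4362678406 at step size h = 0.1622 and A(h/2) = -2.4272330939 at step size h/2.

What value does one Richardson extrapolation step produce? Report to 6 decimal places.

-2.425942

Error is O(h^3); halving h shrinks it by 2^3 = 8.
2^3 × A(h/2) = -19.4178647512; minus A(h) gives -16.9815969106.
Denominator 8 − 1 = 7.
(-16.9815969106) ÷ 7 = -2.4259424158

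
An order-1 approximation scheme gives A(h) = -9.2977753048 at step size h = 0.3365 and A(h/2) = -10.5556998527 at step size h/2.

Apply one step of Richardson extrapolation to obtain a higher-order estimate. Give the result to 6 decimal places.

r = 1: numerator weight 2, denominator 1.
Weighted: (-21.1113997054) − (-9.2977753048) = -11.8136244006
Denominator 2 − 1 = 1.
So the Richardson estimate is -11.8136244006.
Correction |R − A(h/2)| = 1.258e+00; gap |A(h/2) − A(h)| = 1.258e+00.

-11.813624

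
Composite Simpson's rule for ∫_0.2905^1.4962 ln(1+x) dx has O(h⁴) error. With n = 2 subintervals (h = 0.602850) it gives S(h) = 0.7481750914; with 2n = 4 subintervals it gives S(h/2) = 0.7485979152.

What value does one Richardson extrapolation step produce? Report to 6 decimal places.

r = 4, so 2^r = 16.
16 × 0.7485979152 = 11.9775666432; subtract 0.7481750914 → 11.2293915518
Divide by 2^4 − 1 = 15.
Extrapolated: 11.2293915518 / 15 = 0.7486261035

0.748626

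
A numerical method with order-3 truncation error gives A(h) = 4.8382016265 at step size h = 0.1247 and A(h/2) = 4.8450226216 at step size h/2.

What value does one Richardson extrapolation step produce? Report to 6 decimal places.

4.845997

The method has order 3: 2^3 = 8.
8*4.8450226216 = 38.7601809728; 38.7601809728 − 4.8382016265 = 33.9219793463
33.9219793463 ÷ 7 = 4.8459970495
Shift from A(h/2): +0.0009744279.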